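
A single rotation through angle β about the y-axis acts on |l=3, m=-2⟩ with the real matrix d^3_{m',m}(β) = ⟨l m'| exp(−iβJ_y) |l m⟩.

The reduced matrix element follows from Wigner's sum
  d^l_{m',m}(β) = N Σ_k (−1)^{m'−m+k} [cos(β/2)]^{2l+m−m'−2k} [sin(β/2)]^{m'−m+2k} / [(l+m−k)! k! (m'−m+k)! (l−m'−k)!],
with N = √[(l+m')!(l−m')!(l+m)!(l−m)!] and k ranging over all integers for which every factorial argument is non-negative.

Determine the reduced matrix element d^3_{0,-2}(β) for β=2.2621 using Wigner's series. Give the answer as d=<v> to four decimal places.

d=-0.5182

d^3_{0,-2}(β=2.2621) via Wigner's sum:
c=cos(2.2621/2)=0.425710, s=sin(2.2621/2)=0.904860; N=√[6·6·1·120]=65.726707
k∈{0,1} keeps every argument non-negative
  k=0: (−1)^2·65.7267/(12)·0.4257^4·0.9049^2 = +0.147292
  k=1: (−1)^3·65.7267/(12)·0.4257^2·0.9049^4 = -0.665447
d^3_{0,-2}(2.2621) = +0.147292 -0.665447 = -0.518155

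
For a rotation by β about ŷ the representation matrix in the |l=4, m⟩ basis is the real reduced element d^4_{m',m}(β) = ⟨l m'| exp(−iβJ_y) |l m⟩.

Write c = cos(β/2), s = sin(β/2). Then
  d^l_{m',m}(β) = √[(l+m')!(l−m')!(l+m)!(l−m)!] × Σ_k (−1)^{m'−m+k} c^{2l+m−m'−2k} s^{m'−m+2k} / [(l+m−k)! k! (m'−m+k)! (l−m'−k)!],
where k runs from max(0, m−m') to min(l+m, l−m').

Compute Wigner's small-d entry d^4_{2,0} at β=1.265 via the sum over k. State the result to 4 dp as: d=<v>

d^4_{2,0}(β=1.265) via Wigner's sum:
Half-angle: c=0.806552, s=0.591163. N=√(720·2·24·24)=910.735966
Admissible k: 0..2 (factorial args all ≥0)
  k=0: (−1)^2·910.7360/(96)·0.8066^6·0.5912^2 = +0.912705
  k=1: (−1)^3·910.7360/(36)·0.8066^4·0.5912^4 = -1.307521
  k=2: (−1)^4·910.7360/(96)·0.8066^2·0.5912^6 = +0.263408
d^4_{2,0}(1.265) = +0.912705 -1.307521 +0.263408 = -0.131408

d=-0.1314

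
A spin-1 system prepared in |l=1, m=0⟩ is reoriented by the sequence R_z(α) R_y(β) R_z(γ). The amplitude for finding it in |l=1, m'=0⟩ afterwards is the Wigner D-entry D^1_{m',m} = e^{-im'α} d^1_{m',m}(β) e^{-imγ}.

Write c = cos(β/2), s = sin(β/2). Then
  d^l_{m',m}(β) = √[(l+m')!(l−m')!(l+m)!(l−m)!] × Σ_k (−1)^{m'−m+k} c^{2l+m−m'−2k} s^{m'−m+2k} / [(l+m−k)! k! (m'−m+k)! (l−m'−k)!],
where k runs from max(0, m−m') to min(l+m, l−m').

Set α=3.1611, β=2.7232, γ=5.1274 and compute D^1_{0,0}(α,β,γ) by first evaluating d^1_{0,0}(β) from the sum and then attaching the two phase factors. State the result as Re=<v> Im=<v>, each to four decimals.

Re=-0.9137 Im=0.0000

D^1_{0,0}(3.1611,2.7232,5.1274) = e^{-i·0·3.1611}·d^1_{0,0}(2.7232)·e^{-i·0·5.1274}. Compute d first:
Half-angle: c=0.207674, s=0.978198. N=√(1·1·1·1)=1.000000
The bounds max(0,m−m')=0 and min(l+m,l−m')=1 give 2 terms
  k=0: (−1)^0·1.0000/(1)·0.2077^2·0.9782^0 = +0.043128
  k=1: (−1)^1·1.0000/(1)·0.2077^0·0.9782^2 = -0.956872
d^1_{0,0}(2.7232) = +0.043128 -0.956872 = -0.913743
D = (+1.000000+0.000000i)·(-0.913743)·(+1.000000+0.000000i) = -0.913743+0.000000i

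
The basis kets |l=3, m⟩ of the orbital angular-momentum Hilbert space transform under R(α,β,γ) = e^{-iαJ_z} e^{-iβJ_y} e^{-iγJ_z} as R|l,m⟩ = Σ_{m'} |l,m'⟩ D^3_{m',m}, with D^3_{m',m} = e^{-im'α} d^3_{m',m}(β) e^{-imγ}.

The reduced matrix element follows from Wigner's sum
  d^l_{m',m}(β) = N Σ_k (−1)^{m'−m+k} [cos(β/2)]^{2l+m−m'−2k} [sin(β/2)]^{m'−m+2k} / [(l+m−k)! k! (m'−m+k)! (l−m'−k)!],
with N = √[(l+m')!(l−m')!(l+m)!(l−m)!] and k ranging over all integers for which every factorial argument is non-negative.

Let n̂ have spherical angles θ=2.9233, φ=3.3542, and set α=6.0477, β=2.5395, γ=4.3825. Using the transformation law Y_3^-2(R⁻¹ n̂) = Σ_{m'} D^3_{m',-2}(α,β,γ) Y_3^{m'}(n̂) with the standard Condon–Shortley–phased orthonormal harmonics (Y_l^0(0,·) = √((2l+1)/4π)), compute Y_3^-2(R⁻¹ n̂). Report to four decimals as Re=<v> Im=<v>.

Re=-0.3388 Im=0.1426

Need the full column D^3_{m',-2} for m'=−3..3 at α=6.0477, β=2.5395, γ=4.3825.
cos(β/2)=0.296520, sin(β/2)=0.955027
d^3_{-3,-2}: single k=1 term ⇒ +0.005362;  D = -0.001089+0.005251i
d^3_{-2,-2}: k∈[0..1] ⇒ +0.000680 -0.035255 = -0.034575;  D = +0.014728-0.031281i
d^3_{-1,-2}: k∈[0..1] ⇒ -0.006923 +0.143627 = +0.136704;  D = -0.085483+0.106681i
d^3_{0,-2}: k∈[0..1] ⇒ +0.038619 -0.400617 = -0.361998;  D = +0.286025-0.221884i
d^3_{1,-2}: k∈[0..1] ⇒ -0.143627 +0.744957 = +0.601330;  D = -0.548010+0.247553i
d^3_{2,-2}: k∈[0..1] ⇒ +0.365712 -0.758740 = -0.393029;  D = +0.386044-0.073767i
d^3_{3,-2}: single k=0 term ⇒ -0.577041;  D = +0.576413+0.026925i
Y_3^{m'}(θ=2.9233,φ=3.3542) and Σ D·Y over m':
  (-0.0011+0.0053i)·(-0.0034+0.0025i)  (+0.0147-0.0313i)·(-0.0426+0.0193i)  (-0.0855+0.1067i)·(-0.2576+0.0556i)  (+0.2860-0.2219i)·(-0.6432+0.0000i)  (-0.5480+0.2476i)·(+0.2576+0.0556i)  (+0.3860-0.0738i)·(-0.0426-0.0193i)  (+0.5764+0.0269i)·(+0.0034+0.0025i)
Y_3^-2(R⁻¹ n̂) = -0.338842+0.142615i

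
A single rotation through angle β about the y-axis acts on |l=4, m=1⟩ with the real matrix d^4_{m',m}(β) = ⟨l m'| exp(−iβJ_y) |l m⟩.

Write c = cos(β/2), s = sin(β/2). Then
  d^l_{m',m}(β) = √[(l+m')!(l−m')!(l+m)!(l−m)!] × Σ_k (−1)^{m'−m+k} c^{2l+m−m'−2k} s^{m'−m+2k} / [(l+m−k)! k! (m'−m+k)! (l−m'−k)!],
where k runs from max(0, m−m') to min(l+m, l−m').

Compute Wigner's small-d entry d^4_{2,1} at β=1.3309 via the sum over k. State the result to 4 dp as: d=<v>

d^4_{2,1}(β=1.3309) via Wigner's sum:
c=cos(1.3309/2)=0.786639, s=sin(1.3309/2)=0.617413; N=√[720·2·120·6]=1018.233765
The bounds max(0,m−m')=0 and min(l+m,l−m')=2 give 3 terms
  k=0: (−1)^1·1018.2338/(240)·0.7866^7·0.6174^1 = -0.488248
  k=1: (−1)^2·1018.2338/(48)·0.7866^5·0.6174^3 = +1.503874
  k=2: (−1)^3·1018.2338/(72)·0.7866^3·0.6174^5 = -0.617619
d^4_{2,1}(1.3309) = -0.488248 +1.503874 -0.617619 = +0.398006

d=0.3980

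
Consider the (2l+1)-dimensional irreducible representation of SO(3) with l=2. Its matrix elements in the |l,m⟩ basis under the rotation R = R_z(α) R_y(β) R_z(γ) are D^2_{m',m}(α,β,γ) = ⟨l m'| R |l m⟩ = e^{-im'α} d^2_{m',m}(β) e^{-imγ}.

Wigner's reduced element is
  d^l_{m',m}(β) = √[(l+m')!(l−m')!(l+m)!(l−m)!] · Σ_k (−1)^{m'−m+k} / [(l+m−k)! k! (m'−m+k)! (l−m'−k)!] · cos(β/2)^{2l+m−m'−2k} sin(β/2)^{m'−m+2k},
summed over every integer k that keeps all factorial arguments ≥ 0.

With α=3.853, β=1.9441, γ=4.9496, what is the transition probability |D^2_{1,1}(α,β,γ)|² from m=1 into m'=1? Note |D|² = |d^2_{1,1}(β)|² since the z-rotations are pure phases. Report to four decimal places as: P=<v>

First d^2_{1,1}(β=1.9441), then the phase factors e^{-i(1)α} and e^{-i(1)γ}:
With c≡cos(β/2)=0.563607 and s≡sin(β/2)=0.826043, N=[6·1·6·1]^{1/2}=6.000000
k: max(0,(1)−(1))=0 … min(2+(1),2−(1))=1
  k=0: (−1)^0·6.0000/(6)·0.5636^4·0.8260^0 = +0.100904
  k=1: (−1)^1·6.0000/(2)·0.5636^2·0.8260^2 = -0.650249
d^2_{1,1}(1.9441) = +0.100904 -0.650249 = -0.549345
|D^2_{1,1}|² = |d^2_{1,1}(β)|² = (-0.549345)² = 0.301780 (the z-rotation phases have unit modulus)

P=0.3018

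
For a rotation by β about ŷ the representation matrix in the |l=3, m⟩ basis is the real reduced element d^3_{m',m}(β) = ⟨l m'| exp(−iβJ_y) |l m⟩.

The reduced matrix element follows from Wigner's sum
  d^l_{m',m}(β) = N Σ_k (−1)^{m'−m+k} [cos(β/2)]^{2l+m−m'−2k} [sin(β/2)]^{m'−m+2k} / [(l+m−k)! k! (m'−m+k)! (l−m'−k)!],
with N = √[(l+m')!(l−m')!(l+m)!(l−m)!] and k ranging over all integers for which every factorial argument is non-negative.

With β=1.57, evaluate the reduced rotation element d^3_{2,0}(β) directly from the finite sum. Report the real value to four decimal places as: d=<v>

d^3_{2,0}(β=1.57) via Wigner's sum:
With c≡cos(β/2)=0.707388 and s≡sin(β/2)=0.706825, N=[120·1·6·6]^{1/2}=65.726707
The bounds max(0,m−m')=0 and min(l+m,l−m')=1 give 2 terms
  k=0: (−1)^2·65.7267/(12)·0.7074^4·0.7068^2 = +0.685198
  k=1: (−1)^3·65.7267/(12)·0.7074^2·0.7068^4 = -0.684108
d^3_{2,0}(1.57) = +0.685198 -0.684108 = +0.001090

d=0.0011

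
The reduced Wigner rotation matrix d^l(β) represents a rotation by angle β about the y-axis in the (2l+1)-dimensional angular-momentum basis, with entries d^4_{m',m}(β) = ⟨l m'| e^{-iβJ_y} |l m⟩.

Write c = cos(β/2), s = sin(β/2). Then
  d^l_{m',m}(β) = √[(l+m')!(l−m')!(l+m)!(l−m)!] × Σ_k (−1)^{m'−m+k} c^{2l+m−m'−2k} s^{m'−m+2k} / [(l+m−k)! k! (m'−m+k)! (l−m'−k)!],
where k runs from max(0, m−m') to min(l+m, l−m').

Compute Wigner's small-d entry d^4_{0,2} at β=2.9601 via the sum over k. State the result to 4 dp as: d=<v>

d^4_{0,2}(β=2.9601) via Wigner's sum:
Half-angle: c=0.090622, s=0.995885. N=√(24·24·720·2)=910.735966
k: max(0,(2)−(0))=2 … min(4+(2),4−(0))=4
  k=2: (−1)^0·910.7360/(96)·0.0906^6·0.9959^2 = +0.000005
  k=3: (−1)^1·910.7360/(36)·0.0906^4·0.9959^4 = -0.001678
  k=4: (−1)^2·910.7360/(96)·0.0906^2·0.9959^6 = +0.076005
d^4_{0,2}(2.9601) = +0.000005 -0.001678 +0.076005 = +0.074332

d=0.0743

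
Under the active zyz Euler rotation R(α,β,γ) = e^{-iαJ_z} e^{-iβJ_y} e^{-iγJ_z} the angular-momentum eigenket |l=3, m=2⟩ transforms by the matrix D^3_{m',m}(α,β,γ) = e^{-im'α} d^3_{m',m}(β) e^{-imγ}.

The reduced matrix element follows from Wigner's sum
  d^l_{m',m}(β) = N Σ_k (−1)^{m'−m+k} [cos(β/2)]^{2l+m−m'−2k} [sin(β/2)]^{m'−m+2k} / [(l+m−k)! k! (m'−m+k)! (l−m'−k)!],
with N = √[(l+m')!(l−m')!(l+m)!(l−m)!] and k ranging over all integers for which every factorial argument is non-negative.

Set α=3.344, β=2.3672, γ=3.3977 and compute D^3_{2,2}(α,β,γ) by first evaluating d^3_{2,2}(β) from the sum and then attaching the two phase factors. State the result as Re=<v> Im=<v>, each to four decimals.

First d^3_{2,2}(β=2.3672), then the phase factors e^{-i(2)α} and e^{-i(2)γ}:
Half-angle: c=0.377594, s=0.925971. N=√(120·1·120·1)=120.000000
Admissible k: 0..1 (factorial args all ≥0)
  k=0: (−1)^0·120.0000/(120)·0.3776^6·0.9260^0 = +0.002898
  k=1: (−1)^1·120.0000/(24)·0.3776^4·0.9260^2 = -0.087149
d^3_{2,2}(2.3672) = +0.002898 -0.087149 = -0.084251
D = (+0.919175-0.393848i)·(-0.084251)·(+0.871661-0.490109i) = -0.051240+0.066878i

Re=-0.0512 Im=0.0669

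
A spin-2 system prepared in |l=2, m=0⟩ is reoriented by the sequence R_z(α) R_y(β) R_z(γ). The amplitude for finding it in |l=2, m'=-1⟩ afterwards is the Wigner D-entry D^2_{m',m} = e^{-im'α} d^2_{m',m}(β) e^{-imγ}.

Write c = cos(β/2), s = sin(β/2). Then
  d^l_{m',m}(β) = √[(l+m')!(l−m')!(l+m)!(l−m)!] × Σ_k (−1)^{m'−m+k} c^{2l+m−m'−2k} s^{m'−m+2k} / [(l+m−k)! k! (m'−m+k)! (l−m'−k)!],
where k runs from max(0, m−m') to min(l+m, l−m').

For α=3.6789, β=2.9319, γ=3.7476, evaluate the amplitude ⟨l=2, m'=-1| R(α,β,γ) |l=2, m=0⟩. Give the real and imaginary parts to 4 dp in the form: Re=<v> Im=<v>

Re=0.2142 Im=0.1276

First d^2_{-1,0}(β=2.9319), then the phase factors e^{-i(-1)α} and e^{-i(0)γ}:
c=cos(2.9319/2)=0.104654, s=sin(2.9319/2)=0.994509; N=√[1·6·2·2]=4.898979
k: max(0,(0)−(-1))=1 … min(2+(0),2−(-1))=2
  k=1: (−1)^0·4.8990/(2)·0.1047^3·0.9945^1 = +0.002792
  k=2: (−1)^1·4.8990/(2)·0.1047^1·0.9945^3 = -0.252150
d^2_{-1,0}(2.9319) = +0.002792 -0.252150 = -0.249358
Attach z-rotation phases: D = e^{-i(-1)(3.6789)}·(-0.249358)·e^{-i(0)(3.7476)} = +0.214221+0.127627i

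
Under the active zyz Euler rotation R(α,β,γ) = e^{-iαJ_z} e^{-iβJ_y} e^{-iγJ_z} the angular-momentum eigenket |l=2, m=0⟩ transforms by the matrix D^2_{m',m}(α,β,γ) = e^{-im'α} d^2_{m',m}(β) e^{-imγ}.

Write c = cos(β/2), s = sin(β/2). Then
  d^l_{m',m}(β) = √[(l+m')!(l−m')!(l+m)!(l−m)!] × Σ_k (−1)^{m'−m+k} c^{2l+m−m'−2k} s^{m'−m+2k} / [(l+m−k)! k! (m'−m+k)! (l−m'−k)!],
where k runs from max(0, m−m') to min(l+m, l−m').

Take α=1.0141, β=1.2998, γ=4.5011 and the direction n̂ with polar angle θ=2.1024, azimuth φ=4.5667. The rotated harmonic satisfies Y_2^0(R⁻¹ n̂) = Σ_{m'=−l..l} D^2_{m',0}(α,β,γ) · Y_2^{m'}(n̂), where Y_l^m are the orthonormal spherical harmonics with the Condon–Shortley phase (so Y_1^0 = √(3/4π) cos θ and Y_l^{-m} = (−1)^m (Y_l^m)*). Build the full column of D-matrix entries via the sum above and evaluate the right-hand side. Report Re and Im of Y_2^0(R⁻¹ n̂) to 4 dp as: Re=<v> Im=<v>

Re=0.4460 Im=0.0000

Need the full column D^2_{m',0} for m'=−2..2 at α=1.0141, β=1.2998, γ=4.5011.
cos(β/2)=0.796144, sin(β/2)=0.605107
d^2_{-2,0}: single k=2 term ⇒ +0.568491;  D = -0.251057+0.510051i
d^2_{-1,0}: k∈[1..2] ⇒ +0.747968 -0.432079 = +0.315889;  D = +0.166911+0.268191i
d^2_{0,0}: k∈[0..2] ⇒ +0.401760 -0.928341 +0.134069 = -0.392512;  D = -0.392512+0.000000i
d^2_{1,0}: k∈[0..1] ⇒ -0.747968 +0.432079 = -0.315889;  D = -0.166911+0.268191i
d^2_{2,0}: single k=0 term ⇒ +0.568491;  D = -0.251057-0.510051i
Y_2^{m'}(θ=2.1024,φ=4.5667) and Σ D·Y over m':
  (-0.2511+0.5101i)·(-0.2749-0.0825i)  (+0.1669+0.2682i)·(+0.0490-0.3340i)  (-0.3925+0.0000i)·(-0.0723+0.0000i)  (-0.1669+0.2682i)·(-0.0490-0.3340i)  (-0.2511-0.5101i)·(-0.2749+0.0825i)
Y_2^0(R⁻¹ n̂) = +0.446020-0.000000i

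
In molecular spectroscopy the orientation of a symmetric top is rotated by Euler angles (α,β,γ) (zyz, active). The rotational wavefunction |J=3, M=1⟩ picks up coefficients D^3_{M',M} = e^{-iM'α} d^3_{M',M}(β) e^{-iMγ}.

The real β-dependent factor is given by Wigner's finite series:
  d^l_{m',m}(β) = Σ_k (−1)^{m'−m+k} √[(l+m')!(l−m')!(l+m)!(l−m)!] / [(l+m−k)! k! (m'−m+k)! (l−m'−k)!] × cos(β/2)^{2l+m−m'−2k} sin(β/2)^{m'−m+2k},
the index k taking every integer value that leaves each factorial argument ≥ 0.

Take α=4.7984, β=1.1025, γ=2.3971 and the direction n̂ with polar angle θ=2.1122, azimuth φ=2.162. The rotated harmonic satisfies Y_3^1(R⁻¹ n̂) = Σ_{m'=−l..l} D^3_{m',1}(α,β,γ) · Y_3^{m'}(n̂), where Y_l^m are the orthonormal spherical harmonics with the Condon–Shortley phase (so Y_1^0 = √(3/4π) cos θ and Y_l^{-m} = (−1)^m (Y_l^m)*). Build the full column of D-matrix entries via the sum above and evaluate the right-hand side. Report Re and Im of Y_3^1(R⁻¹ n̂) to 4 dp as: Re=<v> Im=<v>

Need the full column D^3_{m',1} for m'=−3..3 at α=4.7984, β=1.1025, γ=2.3971.
cos(β/2)=0.851870, sin(β/2)=0.523752
d^3_{-3,1}: single k=4 term ⇒ +0.211494;  D = +0.178254-0.113821i
d^3_{-2,1}: k∈[3..4] ⇒ +0.561732 -0.106171 = +0.455561;  D = +0.277250+0.361481i
d^3_{-1,1}: k∈[2..4] ⇒ +0.866758 -0.436859 +0.020642 = +0.450541;  D = -0.332621+0.303892i
d^3_{0,1}: k∈[1..3] ⇒ +0.813925 -0.923020 +0.116304 = +0.007210;  D = -0.005302-0.004885i
d^3_{1,1}: k∈[0..2] ⇒ +0.382157 -1.155677 +0.327644 = -0.445876;  D = -0.272839+0.352653i
d^3_{2,1}: k∈[0..1] ⇒ -0.743009 +0.561732 = -0.181277;  D = -0.152375-0.098200i
d^3_{3,1}: single k=0 term ⇒ +0.559490;  D = -0.261561+0.494585i
Y_3^{m'}(θ=2.1122,φ=2.162) and Σ D·Y over m':
  (+0.1783-0.1138i)·(+0.2572-0.0529i)  (+0.2772+0.3615i)·(+0.1465-0.3580i)  (-0.3326+0.3039i)·(-0.0506-0.0754i)  (-0.0053-0.0049i)·(+0.3216+0.0000i)  (-0.2728+0.3527i)·(+0.0506-0.0754i)  (-0.1524-0.0982i)·(+0.1465+0.3580i)  (-0.2616+0.4946i)·(-0.2572-0.0529i)
Y_3^1(R⁻¹ n̂) = +0.366941-0.220775i

Re=0.3669 Im=-0.2208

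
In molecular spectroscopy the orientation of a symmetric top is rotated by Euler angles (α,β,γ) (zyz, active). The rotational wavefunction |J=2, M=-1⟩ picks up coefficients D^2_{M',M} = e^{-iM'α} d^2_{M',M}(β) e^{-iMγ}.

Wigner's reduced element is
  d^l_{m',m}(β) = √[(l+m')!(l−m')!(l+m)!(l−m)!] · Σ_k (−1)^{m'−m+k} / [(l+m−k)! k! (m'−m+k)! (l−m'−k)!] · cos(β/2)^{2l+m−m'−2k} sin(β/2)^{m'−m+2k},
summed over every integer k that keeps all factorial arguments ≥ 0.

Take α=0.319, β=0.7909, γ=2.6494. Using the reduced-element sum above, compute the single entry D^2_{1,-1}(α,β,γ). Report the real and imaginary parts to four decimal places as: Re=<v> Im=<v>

Re=-0.2459 Im=0.2589

Split into d^2_{1,-1}(β=0.7909) × two z-phases.
Half-angle: c=0.922823, s=0.385223. N=√(6·1·1·6)=6.000000
Admissible k: 0..1 (factorial args all ≥0)
  k=0: (−1)^2·6.0000/(2)·0.9228^2·0.3852^2 = +0.379126
  k=1: (−1)^3·6.0000/(6)·0.9228^0·0.3852^4 = -0.022022
d^2_{1,-1}(0.7909) = +0.379126 -0.022022 = +0.357105
D = (+0.949550-0.313617i)·(+0.357105)·(-0.881299+0.472559i) = -0.245914+0.258940i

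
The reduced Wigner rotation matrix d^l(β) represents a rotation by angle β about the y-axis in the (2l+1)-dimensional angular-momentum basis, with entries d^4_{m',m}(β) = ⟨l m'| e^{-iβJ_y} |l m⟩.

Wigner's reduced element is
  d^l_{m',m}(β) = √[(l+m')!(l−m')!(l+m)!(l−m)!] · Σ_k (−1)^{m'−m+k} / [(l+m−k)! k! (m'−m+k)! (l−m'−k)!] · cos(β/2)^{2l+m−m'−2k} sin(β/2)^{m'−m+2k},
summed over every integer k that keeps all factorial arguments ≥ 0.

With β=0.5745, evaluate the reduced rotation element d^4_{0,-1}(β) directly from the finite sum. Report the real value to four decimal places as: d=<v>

d=-0.4929

d^4_{0,-1}(β=0.5745) via Wigner's sum:
Half-angle: c=0.959027, s=0.283316. N=√(24·24·6·120)=643.987578
k: max(0,(-1)−(0))=0 … min(4+(-1),4−(0))=3
  k=0: (−1)^1·643.9876/(144)·0.9590^7·0.2833^1 = -0.945368
  k=1: (−1)^2·643.9876/(24)·0.9590^5·0.2833^3 = +0.495031
  k=2: (−1)^3·643.9876/(24)·0.9590^3·0.2833^5 = -0.043203
  k=3: (−1)^4·643.9876/(144)·0.9590^1·0.2833^7 = +0.000628
d^4_{0,-1}(0.5745) = -0.945368 +0.495031 -0.043203 +0.000628 = -0.492911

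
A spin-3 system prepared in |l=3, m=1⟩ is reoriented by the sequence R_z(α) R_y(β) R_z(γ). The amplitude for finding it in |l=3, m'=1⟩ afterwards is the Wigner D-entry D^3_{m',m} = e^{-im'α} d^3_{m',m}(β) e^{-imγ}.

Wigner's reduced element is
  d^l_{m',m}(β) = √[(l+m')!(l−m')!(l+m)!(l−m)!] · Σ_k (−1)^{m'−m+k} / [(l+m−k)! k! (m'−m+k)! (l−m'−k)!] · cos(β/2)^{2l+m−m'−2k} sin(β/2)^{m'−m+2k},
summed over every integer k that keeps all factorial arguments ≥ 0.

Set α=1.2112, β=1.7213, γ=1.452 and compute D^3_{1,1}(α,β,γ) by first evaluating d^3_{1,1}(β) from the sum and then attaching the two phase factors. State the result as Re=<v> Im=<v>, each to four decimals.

Re=-0.0789 Im=-0.0409

First d^3_{1,1}(β=1.7213), then the phase factors e^{-i(1)α} and e^{-i(1)γ}:
With c≡cos(β/2)=0.651945 and s≡sin(β/2)=0.758266, N=[24·2·24·2]^{1/2}=48.000000
k: max(0,(1)−(1))=0 … min(3+(1),3−(1))=2
  k=0: (−1)^0·48.0000/(48)·0.6519^6·0.7583^0 = +0.076783
  k=1: (−1)^1·48.0000/(6)·0.6519^4·0.7583^2 = -0.830954
  k=2: (−1)^2·48.0000/(8)·0.6519^2·0.7583^4 = +0.843063
d^3_{1,1}(1.7213) = +0.076783 -0.830954 +0.843063 = +0.088893
Phases: e^{-i·(1)·1.2112}=+0.351896-0.936039i, e^{-i·(1)·1.452}=+0.118517-0.992952i ⇒ D=-0.078913-0.040922i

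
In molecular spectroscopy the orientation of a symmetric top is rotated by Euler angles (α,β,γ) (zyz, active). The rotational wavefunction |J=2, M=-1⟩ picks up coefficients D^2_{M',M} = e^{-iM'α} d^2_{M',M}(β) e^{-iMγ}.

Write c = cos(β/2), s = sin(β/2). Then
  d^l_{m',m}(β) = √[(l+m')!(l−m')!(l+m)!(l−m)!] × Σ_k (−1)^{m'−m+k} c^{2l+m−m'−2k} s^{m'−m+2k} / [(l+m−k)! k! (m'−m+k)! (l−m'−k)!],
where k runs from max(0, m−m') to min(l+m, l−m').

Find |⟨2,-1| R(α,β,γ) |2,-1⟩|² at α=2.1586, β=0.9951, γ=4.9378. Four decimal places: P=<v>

P=0.0047

D^2_{-1,-1}(2.1586,0.9951,4.9378) = e^{-i·-1·2.1586}·d^2_{-1,-1}(0.9951)·e^{-i·-1·4.9378}. Compute d first:
With c≡cos(β/2)=0.878755 and s≡sin(β/2)=0.477274, N=[1·6·1·6]^{1/2}=6.000000
The bounds max(0,m−m')=0 and min(l+m,l−m')=1 give 2 terms
  k=0: (−1)^0·6.0000/(6)·0.8788^4·0.4773^0 = +0.596308
  k=1: (−1)^1·6.0000/(2)·0.8788^2·0.4773^2 = -0.527706
d^2_{-1,-1}(0.9951) = +0.596308 -0.527706 = +0.068602
|D^2_{-1,-1}|² = |d^2_{-1,-1}(β)|² = (+0.068602)² = 0.004706 (the z-rotation phases have unit modulus)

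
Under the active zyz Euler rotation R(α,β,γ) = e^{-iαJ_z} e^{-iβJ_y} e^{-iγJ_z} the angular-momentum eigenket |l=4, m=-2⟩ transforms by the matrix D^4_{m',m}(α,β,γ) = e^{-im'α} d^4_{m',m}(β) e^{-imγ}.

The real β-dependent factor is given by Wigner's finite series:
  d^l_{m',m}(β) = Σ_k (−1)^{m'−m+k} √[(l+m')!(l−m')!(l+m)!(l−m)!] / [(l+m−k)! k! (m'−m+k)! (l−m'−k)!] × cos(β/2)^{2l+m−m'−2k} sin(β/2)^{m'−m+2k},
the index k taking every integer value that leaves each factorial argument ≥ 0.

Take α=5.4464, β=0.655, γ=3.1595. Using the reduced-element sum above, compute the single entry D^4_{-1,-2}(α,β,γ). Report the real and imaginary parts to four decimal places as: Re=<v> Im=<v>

Re=-0.3029 Im=0.3124

Split into d^4_{-1,-2}(β=0.655) × two z-phases.
Half-angle: c=0.946849, s=0.321677. N=√(6·120·2·720)=1018.233765
Admissible k: 0..2 (factorial args all ≥0)
  k=0: (−1)^1·1018.2338/(240)·0.9468^7·0.3217^1 = -0.931157
  k=1: (−1)^2·1018.2338/(48)·0.9468^5·0.3217^3 = +0.537367
  k=2: (−1)^3·1018.2338/(72)·0.9468^3·0.3217^5 = -0.041348
d^4_{-1,-2}(0.655) = -0.931157 +0.537367 -0.041348 = -0.435138
Attach z-rotation phases: D = e^{-i(-1)(5.4464)}·(-0.435138)·e^{-i(-2)(3.1595)} = -0.302861+0.312443i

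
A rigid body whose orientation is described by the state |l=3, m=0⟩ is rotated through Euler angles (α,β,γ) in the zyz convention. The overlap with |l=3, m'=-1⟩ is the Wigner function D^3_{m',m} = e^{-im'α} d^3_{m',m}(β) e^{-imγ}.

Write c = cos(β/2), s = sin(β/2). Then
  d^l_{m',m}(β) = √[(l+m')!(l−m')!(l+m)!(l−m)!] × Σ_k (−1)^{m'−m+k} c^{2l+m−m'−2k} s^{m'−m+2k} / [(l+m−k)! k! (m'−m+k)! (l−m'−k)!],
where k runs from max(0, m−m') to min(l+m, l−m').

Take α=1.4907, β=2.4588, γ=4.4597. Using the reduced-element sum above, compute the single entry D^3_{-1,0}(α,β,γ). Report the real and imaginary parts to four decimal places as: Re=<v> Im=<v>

First d^3_{-1,0}(β=2.4588), then the phase factors e^{-i(-1)α} and e^{-i(0)γ}:
c=cos(2.4588/2)=0.334803, s=sin(2.4588/2)=0.942288; N=√[2·24·6·6]=41.569219
k: max(0,(0)−(-1))=1 … min(3+(0),3−(-1))=3
  k=1: (−1)^0·41.5692/(12)·0.3348^5·0.9423^1 = +0.013732
  k=2: (−1)^1·41.5692/(4)·0.3348^3·0.9423^3 = -0.326311
  k=3: (−1)^2·41.5692/(12)·0.3348^1·0.9423^5 = +0.861586
d^3_{-1,0}(2.4588) = +0.013732 -0.326311 +0.861586 = +0.549007
D = (+0.080011+0.996794i)·(+0.549007)·(+1.000000+0.000000i) = +0.043926+0.547247i

Re=0.0439 Im=0.5472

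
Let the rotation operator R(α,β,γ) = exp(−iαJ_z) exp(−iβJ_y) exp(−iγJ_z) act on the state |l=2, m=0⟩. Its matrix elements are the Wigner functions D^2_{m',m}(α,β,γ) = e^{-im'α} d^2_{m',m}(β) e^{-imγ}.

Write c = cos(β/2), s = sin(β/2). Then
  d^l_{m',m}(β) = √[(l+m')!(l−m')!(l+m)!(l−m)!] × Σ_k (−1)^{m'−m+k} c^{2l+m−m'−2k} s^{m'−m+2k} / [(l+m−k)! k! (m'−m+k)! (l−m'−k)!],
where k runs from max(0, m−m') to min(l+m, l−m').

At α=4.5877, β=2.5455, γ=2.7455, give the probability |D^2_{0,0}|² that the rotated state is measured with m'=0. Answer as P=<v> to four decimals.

Split into d^2_{0,0}(β=2.5455) × two z-phases.
With c≡cos(β/2)=0.293653 and s≡sin(β/2)=0.955912, N=[2·2·2·2]^{1/2}=4.000000
k∈{0,1,2} keeps every argument non-negative
  k=0: (−1)^0·4.0000/(4)·0.2937^4·0.9559^0 = +0.007436
  k=1: (−1)^1·4.0000/(1)·0.2937^2·0.9559^2 = -0.315185
  k=2: (−1)^2·4.0000/(4)·0.2937^0·0.9559^4 = +0.834972
d^2_{0,0}(2.5455) = +0.007436 -0.315185 +0.834972 = +0.527223
|D^2_{0,0}|² = |d^2_{0,0}(β)|² = (+0.527223)² = 0.277964 (the z-rotation phases have unit modulus)

P=0.2780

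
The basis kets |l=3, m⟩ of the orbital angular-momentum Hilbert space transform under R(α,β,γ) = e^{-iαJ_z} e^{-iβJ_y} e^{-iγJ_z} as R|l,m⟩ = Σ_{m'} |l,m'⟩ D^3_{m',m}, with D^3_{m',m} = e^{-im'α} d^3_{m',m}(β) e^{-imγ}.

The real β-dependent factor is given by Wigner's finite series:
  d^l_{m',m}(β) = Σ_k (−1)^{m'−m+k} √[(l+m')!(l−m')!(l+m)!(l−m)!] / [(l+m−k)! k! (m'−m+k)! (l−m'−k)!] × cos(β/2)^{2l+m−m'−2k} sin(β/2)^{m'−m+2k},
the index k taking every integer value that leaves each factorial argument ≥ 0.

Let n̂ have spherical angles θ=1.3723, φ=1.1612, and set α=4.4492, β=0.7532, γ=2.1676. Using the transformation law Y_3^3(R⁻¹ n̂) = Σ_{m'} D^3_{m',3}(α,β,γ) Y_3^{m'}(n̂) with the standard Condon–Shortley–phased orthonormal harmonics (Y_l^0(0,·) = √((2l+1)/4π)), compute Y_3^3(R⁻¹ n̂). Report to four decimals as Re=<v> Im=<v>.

Re=0.1950 Im=-0.1724

Need the full column D^3_{m',3} for m'=−3..3 at α=4.4492, β=0.7532, γ=2.1676.
cos(β/2)=0.929920, sin(β/2)=0.367761
d^3_{-3,3}: single k=6 term ⇒ +0.002474;  D = +0.002094+0.001318i
d^3_{-2,3}: single k=5 term ⇒ +0.015323;  D = -0.011254+0.010400i
d^3_{-1,3}: single k=4 term ⇒ +0.061263;  D = -0.028442-0.054261i
d^3_{0,3}: single k=3 term ⇒ +0.178875;  D = +0.174578-0.038968i
d^3_{1,3}: single k=2 term ⇒ +0.391706;  D = -0.017063+0.391334i
d^3_{2,3}: single k=1 term ⇒ +0.626426;  D = -0.597182-0.189165i
d^3_{3,3}: single k=0 term ⇒ +0.646658;  D = +0.348931-0.544439i
Y_3^{m'}(θ=1.3723,φ=1.1612) and Σ D·Y over m':
  (+0.0021+0.0013i)·(-0.3704+0.1318i)  (-0.0113+0.0104i)·(-0.1323-0.1415i)  (-0.0284-0.0543i)·(-0.1016+0.2341i)  (+0.1746-0.0390i)·(-0.2065+0.0000i)  (-0.0171+0.3913i)·(+0.1016+0.2341i)  (-0.5972-0.1892i)·(-0.1323+0.1415i)  (+0.3489-0.5444i)·(+0.3704+0.1318i)
Y_3^3(R⁻¹ n̂) = +0.194970-0.172433i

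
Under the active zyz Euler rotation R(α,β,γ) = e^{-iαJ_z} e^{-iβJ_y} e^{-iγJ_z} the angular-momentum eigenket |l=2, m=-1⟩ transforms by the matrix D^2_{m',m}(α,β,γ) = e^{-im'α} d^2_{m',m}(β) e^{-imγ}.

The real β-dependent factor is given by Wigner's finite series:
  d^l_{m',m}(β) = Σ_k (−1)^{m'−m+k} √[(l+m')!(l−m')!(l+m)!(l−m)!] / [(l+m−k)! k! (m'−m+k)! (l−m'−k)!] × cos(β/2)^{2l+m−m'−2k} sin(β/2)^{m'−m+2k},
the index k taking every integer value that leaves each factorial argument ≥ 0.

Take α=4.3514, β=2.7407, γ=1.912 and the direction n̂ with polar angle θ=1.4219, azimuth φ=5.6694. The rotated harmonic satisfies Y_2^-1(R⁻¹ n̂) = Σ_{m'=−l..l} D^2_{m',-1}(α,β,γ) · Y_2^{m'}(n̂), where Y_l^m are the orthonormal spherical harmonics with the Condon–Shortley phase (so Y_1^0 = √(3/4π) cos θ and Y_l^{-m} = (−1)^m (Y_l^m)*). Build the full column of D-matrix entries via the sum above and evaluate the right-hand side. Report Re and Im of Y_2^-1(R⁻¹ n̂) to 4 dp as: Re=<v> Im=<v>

Re=-0.0309 Im=-0.0016

Need the full column D^2_{m',-1} for m'=−2..2 at α=4.3514, β=2.7407, γ=1.912.
cos(β/2)=0.199107, sin(β/2)=0.979978
d^2_{-2,-1}: single k=1 term ⇒ +0.015470;  D = -0.005749-0.014362i
d^2_{-1,-1}: k∈[0..1] ⇒ +0.001572 -0.114216 = -0.112644;  D = -0.112622+0.002229i
d^2_{0,-1}: k∈[0..1] ⇒ -0.018947 +0.458997 = +0.440050;  D = -0.147250+0.414682i
d^2_{1,-1}: k∈[0..1] ⇒ +0.114216 -0.922285 = -0.808069;  D = +0.616902+0.521926i
d^2_{2,-1}: single k=0 term ⇒ -0.374770;  D = -0.327514+0.182173i
Y_2^{m'}(θ=1.4219,φ=5.6694) and Σ D·Y over m':
  (-0.0057-0.0144i)·(+0.1271+0.3557i)  (-0.1126+0.0022i)·(+0.0927+0.0653i)  (-0.1473+0.4147i)·(-0.2946+0.0000i)  (+0.6169+0.5219i)·(-0.0927+0.0653i)  (-0.3275+0.1822i)·(+0.1271-0.3557i)
Y_2^-1(R⁻¹ n̂) = -0.030883-0.001586i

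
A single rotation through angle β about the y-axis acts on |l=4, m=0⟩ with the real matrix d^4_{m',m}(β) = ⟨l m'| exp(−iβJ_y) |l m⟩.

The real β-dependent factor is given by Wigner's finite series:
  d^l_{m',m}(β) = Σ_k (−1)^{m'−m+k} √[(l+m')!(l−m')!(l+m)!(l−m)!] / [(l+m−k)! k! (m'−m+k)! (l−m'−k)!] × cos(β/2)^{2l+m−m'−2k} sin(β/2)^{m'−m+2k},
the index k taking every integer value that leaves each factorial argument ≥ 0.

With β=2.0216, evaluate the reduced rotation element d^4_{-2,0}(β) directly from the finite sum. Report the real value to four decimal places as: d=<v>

d^4_{-2,0}(β=2.0216) via Wigner's sum:
Half-angle: c=0.531183, s=0.847257. N=√(2·720·24·24)=910.735966
The bounds max(0,m−m')=2 and min(l+m,l−m')=4 give 3 terms
  k=2: (−1)^0·910.7360/(96)·0.5312^6·0.8473^2 = +0.152974
  k=3: (−1)^1·910.7360/(36)·0.5312^4·0.8473^4 = -1.037834
  k=4: (−1)^2·910.7360/(96)·0.5312^2·0.8473^6 = +0.990150
d^4_{-2,0}(2.0216) = +0.152974 -1.037834 +0.990150 = +0.105290

d=0.1053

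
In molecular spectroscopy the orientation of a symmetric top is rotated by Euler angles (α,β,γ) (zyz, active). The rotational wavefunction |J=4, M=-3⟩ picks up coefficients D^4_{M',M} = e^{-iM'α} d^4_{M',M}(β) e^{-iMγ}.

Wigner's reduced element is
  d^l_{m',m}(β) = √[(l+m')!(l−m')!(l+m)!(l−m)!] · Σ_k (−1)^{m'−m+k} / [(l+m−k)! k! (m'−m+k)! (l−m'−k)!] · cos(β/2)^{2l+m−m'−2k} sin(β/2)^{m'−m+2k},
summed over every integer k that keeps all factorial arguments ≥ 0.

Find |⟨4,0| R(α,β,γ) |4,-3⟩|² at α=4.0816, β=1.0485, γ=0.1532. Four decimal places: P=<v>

Split into d^4_{0,-3}(β=1.0485) × two z-phases.
c=cos(1.0485/2)=0.865700, s=sin(1.0485/2)=0.500564; N=√[24·24·1·5040]=1703.830978
The bounds max(0,m−m')=0 and min(l+m,l−m')=1 give 2 terms
  k=0: (−1)^3·1703.8310/(144)·0.8657^5·0.5006^3 = -0.721570
  k=1: (−1)^4·1703.8310/(144)·0.8657^3·0.5006^5 = +0.241248
d^4_{0,-3}(1.0485) = -0.721570 +0.241248 = -0.480323
|D^4_{0,-3}|² = |d^4_{0,-3}(β)|² = (-0.480323)² = 0.230710 (the z-rotation phases have unit modulus)

P=0.2307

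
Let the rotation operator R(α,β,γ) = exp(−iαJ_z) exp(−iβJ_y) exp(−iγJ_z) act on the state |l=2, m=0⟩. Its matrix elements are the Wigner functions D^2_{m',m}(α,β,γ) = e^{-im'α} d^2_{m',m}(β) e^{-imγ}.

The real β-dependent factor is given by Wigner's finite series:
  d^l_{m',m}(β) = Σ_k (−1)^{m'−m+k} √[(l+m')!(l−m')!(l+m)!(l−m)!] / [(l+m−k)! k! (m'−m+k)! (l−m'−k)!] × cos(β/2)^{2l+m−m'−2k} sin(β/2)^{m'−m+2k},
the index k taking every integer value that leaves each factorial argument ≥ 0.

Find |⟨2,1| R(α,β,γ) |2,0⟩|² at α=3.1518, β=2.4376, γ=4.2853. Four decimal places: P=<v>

D^2_{1,0}(3.1518,2.4376,4.2853) = e^{-i·1·3.1518}·d^2_{1,0}(2.4376)·e^{-i·0·4.2853}. Compute d first:
Half-angle: c=0.344772, s=0.938686. N=√(6·1·2·2)=4.898979
Admissible k: 0..1 (factorial args all ≥0)
  k=0: (−1)^1·4.8990/(2)·0.3448^3·0.9387^1 = -0.094231
  k=1: (−1)^2·4.8990/(2)·0.3448^1·0.9387^3 = +0.698505
d^2_{1,0}(2.4376) = -0.094231 +0.698505 = +0.604274
|D^2_{1,0}|² = |d^2_{1,0}(β)|² = (+0.604274)² = 0.365147 (the z-rotation phases have unit modulus)

P=0.3651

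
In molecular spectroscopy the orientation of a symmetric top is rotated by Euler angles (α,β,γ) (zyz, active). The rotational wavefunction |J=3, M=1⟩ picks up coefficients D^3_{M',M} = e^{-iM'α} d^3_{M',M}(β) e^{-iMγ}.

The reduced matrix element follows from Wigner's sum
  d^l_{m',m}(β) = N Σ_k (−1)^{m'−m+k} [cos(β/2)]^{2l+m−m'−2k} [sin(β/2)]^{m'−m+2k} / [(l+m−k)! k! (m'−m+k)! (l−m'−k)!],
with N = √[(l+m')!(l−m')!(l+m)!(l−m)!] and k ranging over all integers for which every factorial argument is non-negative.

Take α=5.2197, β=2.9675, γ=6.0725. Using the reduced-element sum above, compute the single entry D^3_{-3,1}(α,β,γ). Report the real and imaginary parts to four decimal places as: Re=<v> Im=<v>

Re=-0.0285 Im=-0.0046

Split into d^3_{-3,1}(β=2.9675) × two z-phases.
Half-angle: c=0.086936, s=0.996214. N=√(1·720·24·2)=185.903201
The bounds max(0,m−m')=4 and min(l+m,l−m')=4 give 1 term
  k=4: (−1)^0·185.9032/(48)·0.0869^2·0.9962^4 = +0.028831
d^3_{-3,1}(2.9675) = +0.028831
Phases: e^{-i·(-3)·5.2197}=-0.998806+0.048844i, e^{-i·(1)·6.0725}=+0.977888+0.209130i ⇒ D=-0.028454-0.004645i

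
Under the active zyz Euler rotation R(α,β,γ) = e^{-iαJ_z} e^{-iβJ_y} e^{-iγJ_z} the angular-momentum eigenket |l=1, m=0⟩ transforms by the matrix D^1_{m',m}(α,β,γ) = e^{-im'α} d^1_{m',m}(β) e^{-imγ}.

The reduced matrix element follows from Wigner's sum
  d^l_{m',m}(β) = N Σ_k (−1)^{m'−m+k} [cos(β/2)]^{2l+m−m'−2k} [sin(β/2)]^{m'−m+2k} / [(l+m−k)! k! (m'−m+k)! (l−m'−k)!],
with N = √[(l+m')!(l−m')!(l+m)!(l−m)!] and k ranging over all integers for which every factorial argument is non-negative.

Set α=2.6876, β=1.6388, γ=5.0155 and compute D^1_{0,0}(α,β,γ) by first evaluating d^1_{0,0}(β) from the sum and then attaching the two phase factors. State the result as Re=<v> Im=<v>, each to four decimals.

Split into d^1_{0,0}(β=1.6388) × two z-phases.
With c≡cos(β/2)=0.682660 and s≡sin(β/2)=0.730736, N=[1·1·1·1]^{1/2}=1.000000
Admissible k: 0..1 (factorial args all ≥0)
  k=0: (−1)^0·1.0000/(1)·0.6827^2·0.7307^0 = +0.466024
  k=1: (−1)^1·1.0000/(1)·0.6827^0·0.7307^2 = -0.533976
d^1_{0,0}(1.6388) = +0.466024 -0.533976 = -0.067951
Attach z-rotation phases: D = e^{-i(0)(2.6876)}·(-0.067951)·e^{-i(0)(5.0155)} = -0.067951+0.000000i

Re=-0.0680 Im=0.0000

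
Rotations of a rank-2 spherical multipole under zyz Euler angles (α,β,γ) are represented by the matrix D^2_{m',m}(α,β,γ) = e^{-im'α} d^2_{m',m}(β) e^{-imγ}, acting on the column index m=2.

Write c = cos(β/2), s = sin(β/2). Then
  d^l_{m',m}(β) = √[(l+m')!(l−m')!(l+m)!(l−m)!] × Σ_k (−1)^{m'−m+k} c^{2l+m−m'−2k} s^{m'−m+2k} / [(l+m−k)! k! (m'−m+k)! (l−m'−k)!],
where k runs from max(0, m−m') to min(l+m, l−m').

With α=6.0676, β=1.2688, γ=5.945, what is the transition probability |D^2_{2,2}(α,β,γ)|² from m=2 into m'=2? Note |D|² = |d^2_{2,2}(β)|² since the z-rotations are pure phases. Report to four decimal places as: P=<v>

P=0.1771

First d^2_{2,2}(β=1.2688), then the phase factors e^{-i(2)α} and e^{-i(2)γ}:
With c≡cos(β/2)=0.805427 and s≡sin(β/2)=0.592694, N=[24·1·24·1]^{1/2}=24.000000
k: max(0,(2)−(2))=0 … min(2+(2),2−(2))=0
  k=0: (−1)^0·24.0000/(24)·0.8054^4·0.5927^0 = +0.420829
d^2_{2,2}(1.2688) = +0.420829
|D^2_{2,2}|² = |d^2_{2,2}(β)|² = (+0.420829)² = 0.177097 (the z-rotation phases have unit modulus)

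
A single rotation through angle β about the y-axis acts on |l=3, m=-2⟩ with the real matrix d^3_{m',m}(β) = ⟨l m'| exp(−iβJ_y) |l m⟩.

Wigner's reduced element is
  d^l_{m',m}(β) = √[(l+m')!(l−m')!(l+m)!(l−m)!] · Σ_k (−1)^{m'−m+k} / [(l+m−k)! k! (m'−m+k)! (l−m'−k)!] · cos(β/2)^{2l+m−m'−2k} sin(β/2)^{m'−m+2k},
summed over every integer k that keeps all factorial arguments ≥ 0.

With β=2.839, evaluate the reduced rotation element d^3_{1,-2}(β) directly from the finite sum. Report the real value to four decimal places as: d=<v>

d^3_{1,-2}(β=2.839) via Wigner's sum:
Half-angle: c=0.150720, s=0.988577. N=√(24·2·1·120)=75.894664
Admissible k: 0..1 (factorial args all ≥0)
  k=0: (−1)^3·75.8947/(12)·0.1507^3·0.9886^3 = -0.020920
  k=1: (−1)^4·75.8947/(24)·0.1507^1·0.9886^5 = +0.450010
d^3_{1,-2}(2.839) = -0.020920 +0.450010 = +0.429089

d=0.4291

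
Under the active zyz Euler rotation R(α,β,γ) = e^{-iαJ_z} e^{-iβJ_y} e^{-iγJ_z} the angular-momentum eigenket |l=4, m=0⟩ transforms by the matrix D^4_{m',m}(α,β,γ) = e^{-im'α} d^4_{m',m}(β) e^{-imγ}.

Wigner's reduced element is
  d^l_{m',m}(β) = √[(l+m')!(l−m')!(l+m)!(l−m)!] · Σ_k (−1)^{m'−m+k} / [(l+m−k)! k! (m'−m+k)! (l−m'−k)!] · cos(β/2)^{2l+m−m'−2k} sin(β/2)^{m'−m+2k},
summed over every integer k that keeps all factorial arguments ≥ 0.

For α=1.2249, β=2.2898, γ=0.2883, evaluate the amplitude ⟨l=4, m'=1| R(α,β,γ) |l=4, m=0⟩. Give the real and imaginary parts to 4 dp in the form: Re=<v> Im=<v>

Re=0.0034 Im=-0.0095

Split into d^4_{1,0}(β=2.2898) × two z-phases.
With c≡cos(β/2)=0.413137 and s≡sin(β/2)=0.910669, N=[120·6·24·24]^{1/2}=643.987578
k∈{0,1,2,3} keeps every argument non-negative
  k=0: (−1)^1·643.9876/(144)·0.4131^7·0.9107^1 = -0.008366
  k=1: (−1)^2·643.9876/(24)·0.4131^5·0.9107^3 = +0.243904
  k=2: (−1)^3·643.9876/(24)·0.4131^3·0.9107^5 = -1.185090
  k=3: (−1)^4·643.9876/(144)·0.4131^1·0.9107^7 = +0.959693
d^4_{1,0}(2.2898) = -0.008366 +0.243904 -1.185090 +0.959693 = +0.010141
Phases: e^{-i·(1)·1.2249}=+0.339040-0.940772i, e^{-i·(0)·0.2883}=+1.000000+0.000000i ⇒ D=+0.003438-0.009540i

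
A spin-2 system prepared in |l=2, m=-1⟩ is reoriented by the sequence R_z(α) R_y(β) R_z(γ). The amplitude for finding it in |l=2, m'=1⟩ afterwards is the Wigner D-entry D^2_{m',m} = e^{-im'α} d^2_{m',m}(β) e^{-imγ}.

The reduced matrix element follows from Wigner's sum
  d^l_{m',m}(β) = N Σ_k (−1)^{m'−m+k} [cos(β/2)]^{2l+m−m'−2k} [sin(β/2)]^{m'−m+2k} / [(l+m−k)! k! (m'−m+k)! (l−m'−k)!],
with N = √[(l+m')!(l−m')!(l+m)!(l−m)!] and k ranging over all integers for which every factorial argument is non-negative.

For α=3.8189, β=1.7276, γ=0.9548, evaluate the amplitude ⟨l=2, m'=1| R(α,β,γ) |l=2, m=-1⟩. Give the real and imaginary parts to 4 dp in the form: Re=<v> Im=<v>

D^2_{1,-1}(3.8189,1.7276,0.9548) = e^{-i·1·3.8189}·d^2_{1,-1}(1.7276)·e^{-i·-1·0.9548}. Compute d first:
With c≡cos(β/2)=0.649553 and s≡sin(β/2)=0.760316, N=[6·1·1·6]^{1/2}=6.000000
Admissible k: 0..1 (factorial args all ≥0)
  k=0: (−1)^2·6.0000/(2)·0.6496^2·0.7603^2 = +0.731710
  k=1: (−1)^3·6.0000/(6)·0.6496^0·0.7603^4 = -0.334178
d^2_{1,-1}(1.7276) = +0.731710 -0.334178 = +0.397533
Attach z-rotation phases: D = e^{-i(1)(3.8189)}·(+0.397533)·e^{-i(-1)(0.9548)} = -0.382325-0.108902i

Re=-0.3823 Im=-0.1089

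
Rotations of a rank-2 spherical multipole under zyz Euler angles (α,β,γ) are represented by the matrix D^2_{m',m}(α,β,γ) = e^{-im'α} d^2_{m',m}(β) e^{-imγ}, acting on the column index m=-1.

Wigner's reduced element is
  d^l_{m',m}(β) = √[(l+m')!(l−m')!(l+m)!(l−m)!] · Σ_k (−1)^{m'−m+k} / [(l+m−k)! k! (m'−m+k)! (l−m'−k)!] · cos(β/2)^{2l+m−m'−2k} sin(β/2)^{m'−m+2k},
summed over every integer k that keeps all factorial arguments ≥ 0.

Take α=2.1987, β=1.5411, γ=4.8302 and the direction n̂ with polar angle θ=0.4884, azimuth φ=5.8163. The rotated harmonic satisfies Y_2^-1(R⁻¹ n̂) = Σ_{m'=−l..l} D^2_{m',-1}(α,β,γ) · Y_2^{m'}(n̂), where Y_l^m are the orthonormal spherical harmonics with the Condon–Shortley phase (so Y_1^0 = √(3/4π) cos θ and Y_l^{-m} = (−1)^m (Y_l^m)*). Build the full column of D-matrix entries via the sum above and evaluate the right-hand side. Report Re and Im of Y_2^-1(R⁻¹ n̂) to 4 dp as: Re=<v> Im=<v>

Re=-0.0327 Im=-0.2759

Need the full column D^2_{m',-1} for m'=−2..2 at α=2.1987, β=1.5411, γ=4.8302.
cos(β/2)=0.717528, sin(β/2)=0.696530
d^2_{-2,-1}: single k=1 term ⇒ +0.514619;  D = -0.504647+0.100815i
d^2_{-1,-1}: k∈[0..1] ⇒ +0.265066 -0.749339 = -0.484272;  D = -0.355748-0.328577i
d^2_{0,-1}: k∈[0..1] ⇒ -0.630277 +0.593928 = -0.036349;  D = -0.004272+0.036097i
d^2_{1,-1}: k∈[0..1] ⇒ +0.749339 -0.235374 = +0.513964;  D = -0.448536+0.250947i
d^2_{2,-1}: single k=0 term ⇒ -0.484940;  D = -0.440226-0.203391i
Y_2^{m'}(θ=0.4884,φ=5.8163) and Σ D·Y over m':
  (-0.5046+0.1008i)·(+0.0506+0.0684i)  (-0.3557-0.3286i)·(+0.2858+0.1441i)  (-0.0043+0.0361i)·(+0.4225+0.0000i)  (-0.4485+0.2509i)·(-0.2858+0.1441i)  (-0.4402-0.2034i)·(+0.0506-0.0684i)
Y_2^-1(R⁻¹ n̂) = -0.032688-0.275884i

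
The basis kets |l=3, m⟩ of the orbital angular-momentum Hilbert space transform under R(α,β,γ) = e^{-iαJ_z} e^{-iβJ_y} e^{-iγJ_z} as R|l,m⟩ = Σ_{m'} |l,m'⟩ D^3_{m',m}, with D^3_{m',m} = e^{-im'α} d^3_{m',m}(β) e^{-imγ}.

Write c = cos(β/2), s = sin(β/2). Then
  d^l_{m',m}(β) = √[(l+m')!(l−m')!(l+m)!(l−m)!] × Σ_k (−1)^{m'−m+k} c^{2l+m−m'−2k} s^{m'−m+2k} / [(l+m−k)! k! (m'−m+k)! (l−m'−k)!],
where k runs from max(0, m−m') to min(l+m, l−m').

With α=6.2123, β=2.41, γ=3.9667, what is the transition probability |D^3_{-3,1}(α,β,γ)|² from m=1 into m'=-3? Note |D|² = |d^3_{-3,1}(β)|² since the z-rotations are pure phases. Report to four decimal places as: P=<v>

D^3_{-3,1}(6.2123,2.41,3.9667) = e^{-i·-3·6.2123}·d^3_{-3,1}(2.41)·e^{-i·1·3.9667}. Compute d first:
c=cos(2.41/2)=0.357693, s=sin(2.41/2)=0.933839; N=√[1·720·24·2]=185.903201
The bounds max(0,m−m')=4 and min(l+m,l−m')=4 give 1 term
  k=4: (−1)^0·185.9032/(48)·0.3577^2·0.9338^4 = +0.376838
d^3_{-3,1}(2.41) = +0.376838
|D^3_{-3,1}|² = |d^3_{-3,1}(β)|² = (+0.376838)² = 0.142007 (the z-rotation phases have unit modulus)

P=0.1420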